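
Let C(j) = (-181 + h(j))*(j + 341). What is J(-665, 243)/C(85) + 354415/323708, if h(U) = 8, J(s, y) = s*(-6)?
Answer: 4138013625/3976105364 ≈ 1.0407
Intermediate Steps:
J(s, y) = -6*s
C(j) = -58993 - 173*j (C(j) = (-181 + 8)*(j + 341) = -173*(341 + j) = -58993 - 173*j)
J(-665, 243)/C(85) + 354415/323708 = (-6*(-665))/(-58993 - 173*85) + 354415/323708 = 3990/(-58993 - 14705) + 354415*(1/323708) = 3990/(-73698) + 354415/323708 = 3990*(-1/73698) + 354415/323708 = -665/12283 + 354415/323708 = 4138013625/3976105364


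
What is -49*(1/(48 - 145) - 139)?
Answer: 660716/97 ≈ 6811.5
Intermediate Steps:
-49*(1/(48 - 145) - 139) = -49*(1/(-97) - 139) = -49*(-1/97 - 139) = -49*(-13484/97) = 660716/97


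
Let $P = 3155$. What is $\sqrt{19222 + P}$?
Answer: $\sqrt{22377} \approx 149.59$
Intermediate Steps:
$\sqrt{19222 + P} = \sqrt{19222 + 3155} = \sqrt{22377}$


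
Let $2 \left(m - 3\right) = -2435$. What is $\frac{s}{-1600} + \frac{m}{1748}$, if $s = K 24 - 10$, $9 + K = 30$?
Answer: $- \frac{350839}{349600} \approx -1.0035$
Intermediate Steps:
$K = 21$ ($K = -9 + 30 = 21$)
$m = - \frac{2429}{2}$ ($m = 3 + \frac{1}{2} \left(-2435\right) = 3 - \frac{2435}{2} = - \frac{2429}{2} \approx -1214.5$)
$s = 494$ ($s = 21 \cdot 24 - 10 = 504 - 10 = 494$)
$\frac{s}{-1600} + \frac{m}{1748} = \frac{494}{-1600} - \frac{2429}{2 \cdot 1748} = 494 \left(- \frac{1}{1600}\right) - \frac{2429}{3496} = - \frac{247}{800} - \frac{2429}{3496} = - \frac{350839}{349600}$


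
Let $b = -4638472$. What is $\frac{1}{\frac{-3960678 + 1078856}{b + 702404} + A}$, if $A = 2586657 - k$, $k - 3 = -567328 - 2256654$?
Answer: $\frac{1968034}{10648317050535} \approx 1.8482 \cdot 10^{-7}$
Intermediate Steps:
$k = -2823979$ ($k = 3 - 2823982 = -2823979$)
$A = 5410636$ ($A = 2586657 - -2823979 = 2586657 + 2823979 = 5410636$)
$\frac{1}{\frac{-3960678 + 1078856}{b + 702404} + A} = \frac{1}{\frac{-3960678 + 1078856}{-4638472 + 702404} + 5410636} = \frac{1}{- \frac{2881822}{-3936068} + 5410636} = \frac{1}{\left(-2881822\right) \left(- \frac{1}{3936068}\right) + 5410636} = \frac{1}{\frac{1440911}{1968034} + 5410636} = \frac{1}{\frac{10648317050535}{1968034}} = \frac{1968034}{10648317050535}$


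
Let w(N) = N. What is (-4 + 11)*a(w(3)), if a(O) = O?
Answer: 21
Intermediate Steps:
(-4 + 11)*a(w(3)) = (-4 + 11)*3 = 7*3 = 21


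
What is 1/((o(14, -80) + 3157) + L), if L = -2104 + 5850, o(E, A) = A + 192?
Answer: 1/7015 ≈ 0.00014255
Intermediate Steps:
o(E, A) = 192 + A
L = 3746
1/((o(14, -80) + 3157) + L) = 1/(((192 - 80) + 3157) + 3746) = 1/((112 + 3157) + 3746) = 1/(3269 + 3746) = 1/7015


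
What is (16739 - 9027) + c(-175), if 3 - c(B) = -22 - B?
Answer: 7562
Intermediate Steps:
c(B) = 25 + B (c(B) = 3 - (-22 - B) = 3 + (22 + B) = 25 + B)
(16739 - 9027) + c(-175) = (16739 - 9027) + (25 - 175) = 7712 - 150 = 7562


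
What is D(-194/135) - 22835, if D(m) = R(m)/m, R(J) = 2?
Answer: -2215130/97 ≈ -22836.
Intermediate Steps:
D(m) = 2/m
D(-194/135) - 22835 = 2/((-194/135)) - 22835 = 2/((-194*1/135)) - 22835 = 2/(-194/135) - 22835 = 2*(-135/194) - 22835 = -135/97 - 22835 = -2215130/97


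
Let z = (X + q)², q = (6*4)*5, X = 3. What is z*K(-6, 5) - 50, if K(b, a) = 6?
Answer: 90724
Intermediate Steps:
q = 120 (q = 24*5 = 120)
z = 15129 (z = (3 + 120)² = 123² = 15129)
z*K(-6, 5) - 50 = 15129*6 - 50 = 90774 - 50 = 90724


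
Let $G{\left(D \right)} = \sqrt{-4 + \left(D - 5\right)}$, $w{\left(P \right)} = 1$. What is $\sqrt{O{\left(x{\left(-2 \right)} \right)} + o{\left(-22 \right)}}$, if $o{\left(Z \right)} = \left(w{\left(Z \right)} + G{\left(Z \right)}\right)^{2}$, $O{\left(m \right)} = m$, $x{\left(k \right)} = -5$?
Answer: $\sqrt{-35 + 2 i \sqrt{31}} \approx 0.92971 + 5.9887 i$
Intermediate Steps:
$G{\left(D \right)} = \sqrt{-9 + D}$ ($G{\left(D \right)} = \sqrt{-4 + \left(-5 + D\right)} = \sqrt{-9 + D}$)
$o{\left(Z \right)} = \left(1 + \sqrt{-9 + Z}\right)^{2}$
$\sqrt{O{\left(x{\left(-2 \right)} \right)} + o{\left(-22 \right)}} = \sqrt{-5 + \left(1 + \sqrt{-9 - 22}\right)^{2}} = \sqrt{-5 + \left(1 + \sqrt{-31}\right)^{2}} = \sqrt{-5 + \left(1 + i \sqrt{31}\right)^{2}}$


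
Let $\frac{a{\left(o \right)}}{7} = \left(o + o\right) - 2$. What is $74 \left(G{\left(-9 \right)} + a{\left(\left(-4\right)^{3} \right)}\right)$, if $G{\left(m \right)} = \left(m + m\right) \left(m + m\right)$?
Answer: $-43364$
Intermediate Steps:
$G{\left(m \right)} = 4 m^{2}$ ($G{\left(m \right)} = 2 m 2 m = 4 m^{2}$)
$a{\left(o \right)} = -14 + 14 o$ ($a{\left(o \right)} = 7 \left(\left(o + o\right) - 2\right) = 7 \left(2 o - 2\right) = 7 \left(-2 + 2 o\right) = -14 + 14 o$)
$74 \left(G{\left(-9 \right)} + a{\left(\left(-4\right)^{3} \right)}\right) = 74 \left(4 \left(-9\right)^{2} + \left(-14 + 14 \left(-4\right)^{3}\right)\right) = 74 \left(4 \cdot 81 + \left(-14 + 14 \left(-64\right)\right)\right) = 74 \left(324 - 910\right) = 74 \left(-586\right) = -43364$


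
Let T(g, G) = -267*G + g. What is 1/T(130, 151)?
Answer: -1/40187 ≈ -2.4884e-5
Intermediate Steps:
T(g, G) = g - 267*G
1/T(130, 151) = 1/(130 - 267*151) = 1/(130 - 40317) = 1/(-40187) = -1/40187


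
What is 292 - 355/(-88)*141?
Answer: 75751/88 ≈ 860.81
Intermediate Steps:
292 - 355/(-88)*141 = 292 - 355*(-1/88)*141 = 292 + (355/88)*141 = 292 + 50055/88 = 75751/88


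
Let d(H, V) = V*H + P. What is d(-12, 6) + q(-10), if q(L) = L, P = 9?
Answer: -73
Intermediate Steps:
d(H, V) = 9 + H*V (d(H, V) = V*H + 9 = H*V + 9 = 9 + H*V)
d(-12, 6) + q(-10) = (9 - 12*6) - 10 = (9 - 72) - 10 = -63 - 10 = -73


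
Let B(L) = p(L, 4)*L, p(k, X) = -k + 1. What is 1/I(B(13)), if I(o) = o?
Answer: -1/156 ≈ -0.0064103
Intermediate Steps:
p(k, X) = 1 - k
B(L) = L*(1 - L) (B(L) = (1 - L)*L = L*(1 - L))
1/I(B(13)) = 1/(13*(1 - 1*13)) = 1/(13*(1 - 13)) = 1/(13*(-12)) = 1/(-156) = -1/156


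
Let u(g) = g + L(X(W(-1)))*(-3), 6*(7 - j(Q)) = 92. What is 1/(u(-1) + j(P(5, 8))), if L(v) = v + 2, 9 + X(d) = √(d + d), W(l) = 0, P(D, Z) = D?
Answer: 3/35 ≈ 0.085714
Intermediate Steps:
j(Q) = -25/3 (j(Q) = 7 - ⅙*92 = 7 - 46/3 = -25/3)
X(d) = -9 + √2*√d (X(d) = -9 + √(d + d) = -9 + √(2*d) = -9 + √2*√d)
L(v) = 2 + v
u(g) = 21 + g (u(g) = g + (2 + (-9 + √2*√0))*(-3) = g + (2 + (-9 + √2*0))*(-3) = g + (2 + (-9 + 0))*(-3) = g + (2 - 9)*(-3) = g - 7*(-3) = g + 21 = 21 + g)
1/(u(-1) + j(P(5, 8))) = 1/((21 - 1) - 25/3) = 1/(20 - 25/3) = 1/(35/3) = 3/35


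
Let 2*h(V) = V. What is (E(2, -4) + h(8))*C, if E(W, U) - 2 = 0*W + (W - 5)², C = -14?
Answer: -210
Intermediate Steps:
h(V) = V/2
E(W, U) = 2 + (-5 + W)² (E(W, U) = 2 + (0*W + (W - 5)²) = 2 + (0 + (-5 + W)²) = 2 + (-5 + W)²)
(E(2, -4) + h(8))*C = ((2 + (-5 + 2)²) + (½)*8)*(-14) = ((2 + (-3)²) + 4)*(-14) = ((2 + 9) + 4)*(-14) = (11 + 4)*(-14) = 15*(-14) = -210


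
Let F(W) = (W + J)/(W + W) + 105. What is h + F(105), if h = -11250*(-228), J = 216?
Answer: 179557457/70 ≈ 2.5651e+6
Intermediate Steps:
F(W) = 105 + (216 + W)/(2*W) (F(W) = (W + 216)/(W + W) + 105 = (216 + W)/((2*W)) + 105 = (216 + W)*(1/(2*W)) + 105 = (216 + W)/(2*W) + 105 = 105 + (216 + W)/(2*W))
h = 2565000
h + F(105) = 2565000 + (211/2 + 108/105) = 2565000 + (211/2 + 108*(1/105)) = 2565000 + (211/2 + 36/35) = 2565000 + 7457/70 = 179557457/70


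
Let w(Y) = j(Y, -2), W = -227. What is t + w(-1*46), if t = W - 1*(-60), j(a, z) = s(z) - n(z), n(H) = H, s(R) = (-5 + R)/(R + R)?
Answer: -653/4 ≈ -163.25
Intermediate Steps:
s(R) = (-5 + R)/(2*R) (s(R) = (-5 + R)/((2*R)) = (-5 + R)*(1/(2*R)) = (-5 + R)/(2*R))
j(a, z) = -z + (-5 + z)/(2*z) (j(a, z) = (-5 + z)/(2*z) - z = -z + (-5 + z)/(2*z))
w(Y) = 15/4 (w(Y) = ½ - 1*(-2) - 5/2/(-2) = ½ + 2 - 5/2*(-½) = ½ + 2 + 5/4 = 15/4)
t = -167 (t = -227 - 1*(-60) = -227 + 60 = -167)
t + w(-1*46) = -167 + 15/4 = -653/4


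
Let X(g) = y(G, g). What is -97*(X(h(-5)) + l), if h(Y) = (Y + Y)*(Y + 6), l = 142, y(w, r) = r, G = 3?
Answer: -12804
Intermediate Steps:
h(Y) = 2*Y*(6 + Y) (h(Y) = (2*Y)*(6 + Y) = 2*Y*(6 + Y))
X(g) = g
-97*(X(h(-5)) + l) = -97*(2*(-5)*(6 - 5) + 142) = -97*(2*(-5)*1 + 142) = -97*(-10 + 142) = -97*132 = -12804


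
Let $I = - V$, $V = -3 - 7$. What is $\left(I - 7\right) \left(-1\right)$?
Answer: $-3$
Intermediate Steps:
$V = -10$ ($V = -3 - 7 = -10$)
$I = 10$ ($I = \left(-1\right) \left(-10\right) = 10$)
$\left(I - 7\right) \left(-1\right) = \left(10 - 7\right) \left(-1\right) = 3 \left(-1\right) = -3$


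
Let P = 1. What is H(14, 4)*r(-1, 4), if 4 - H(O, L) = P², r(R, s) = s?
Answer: 12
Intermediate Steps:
H(O, L) = 3 (H(O, L) = 4 - 1*1² = 4 - 1*1 = 4 - 1 = 3)
H(14, 4)*r(-1, 4) = 3*4 = 12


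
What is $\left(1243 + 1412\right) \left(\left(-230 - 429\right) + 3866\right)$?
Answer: $8514585$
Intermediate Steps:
$\left(1243 + 1412\right) \left(\left(-230 - 429\right) + 3866\right) = 2655 \left(-659 + 3866\right) = 2655 \cdot 3207 = 8514585$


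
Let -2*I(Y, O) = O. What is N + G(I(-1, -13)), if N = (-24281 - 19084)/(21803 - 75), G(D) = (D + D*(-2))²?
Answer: 124949/3104 ≈ 40.254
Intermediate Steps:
I(Y, O) = -O/2
G(D) = D² (G(D) = (D - 2*D)² = (-D)² = D²)
N = -6195/3104 (N = -43365/21728 = -43365*1/21728 = -6195/3104 ≈ -1.9958)
N + G(I(-1, -13)) = -6195/3104 + (-½*(-13))² = -6195/3104 + (13/2)² = -6195/3104 + 169/4 = 124949/3104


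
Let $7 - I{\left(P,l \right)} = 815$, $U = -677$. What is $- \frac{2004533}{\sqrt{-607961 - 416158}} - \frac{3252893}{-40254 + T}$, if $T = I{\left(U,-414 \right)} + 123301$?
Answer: $- \frac{3252893}{82239} + \frac{2004533 i \sqrt{113791}}{341373} \approx -39.554 + 1980.8 i$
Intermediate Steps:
$I{\left(P,l \right)} = -808$ ($I{\left(P,l \right)} = 7 - 815 = -808$)
$T = 122493$ ($T = -808 + 123301 = 122493$)
$- \frac{2004533}{\sqrt{-607961 - 416158}} - \frac{3252893}{-40254 + T} = - \frac{2004533}{\sqrt{-607961 - 416158}} - \frac{3252893}{-40254 + 122493} = - \frac{2004533}{\sqrt{-1024119}} - \frac{3252893}{82239} = - \frac{2004533}{3 i \sqrt{113791}} - \frac{3252893}{82239} = - 2004533 \left(- \frac{i \sqrt{113791}}{341373}\right) - \frac{3252893}{82239} = \frac{2004533 i \sqrt{113791}}{341373} - \frac{3252893}{82239} = - \frac{3252893}{82239} + \frac{2004533 i \sqrt{113791}}{341373}$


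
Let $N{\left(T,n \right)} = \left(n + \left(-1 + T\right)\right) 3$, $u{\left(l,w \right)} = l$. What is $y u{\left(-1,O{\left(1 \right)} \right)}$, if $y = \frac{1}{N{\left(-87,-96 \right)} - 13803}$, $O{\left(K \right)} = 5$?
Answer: $\frac{1}{14355} \approx 6.9662 \cdot 10^{-5}$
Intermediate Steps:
$N{\left(T,n \right)} = -3 + 3 T + 3 n$ ($N{\left(T,n \right)} = \left(-1 + T + n\right) 3 = -3 + 3 T + 3 n$)
$y = - \frac{1}{14355}$ ($y = \frac{1}{\left(-3 + 3 \left(-87\right) + 3 \left(-96\right)\right) - 13803} = \frac{1}{\left(-3 - 261 - 288\right) - 13803} = \frac{1}{-552 - 13803} = \frac{1}{-14355} = - \frac{1}{14355} \approx -6.9662 \cdot 10^{-5}$)
$y u{\left(-1,O{\left(1 \right)} \right)} = \left(- \frac{1}{14355}\right) \left(-1\right) = \frac{1}{14355}$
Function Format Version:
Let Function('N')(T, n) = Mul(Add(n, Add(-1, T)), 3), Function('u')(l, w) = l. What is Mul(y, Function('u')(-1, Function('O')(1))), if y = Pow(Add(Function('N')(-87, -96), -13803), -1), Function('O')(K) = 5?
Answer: Rational(1, 14355) ≈ 6.9662e-5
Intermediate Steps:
Function('N')(T, n) = Add(-3, Mul(3, T), Mul(3, n)) (Function('N')(T, n) = Mul(Add(-1, T, n), 3) = Add(-3, Mul(3, T), Mul(3, n)))
y = Rational(-1, 14355) (y = Pow(Add(Add(-3, Mul(3, -87), Mul(3, -96)), -13803), -1) = Pow(Add(Add(-3, -261, -288), -13803), -1) = Pow(Add(-552, -13803), -1) = Pow(-14355, -1) = Rational(-1, 14355) ≈ -6.9662e-5)
Mul(y, Function('u')(-1, Function('O')(1))) = Mul(Rational(-1, 14355), -1) = Rational(1, 14355)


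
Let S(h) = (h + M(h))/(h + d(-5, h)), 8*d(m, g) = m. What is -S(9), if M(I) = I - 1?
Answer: -136/67 ≈ -2.0299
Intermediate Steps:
M(I) = -1 + I
d(m, g) = m/8
S(h) = (-1 + 2*h)/(-5/8 + h) (S(h) = (h + (-1 + h))/(h + (⅛)*(-5)) = (-1 + 2*h)/(h - 5/8) = (-1 + 2*h)/(-5/8 + h))
-S(9) = -8*(-1 + 2*9)/(-5 + 8*9) = -8*(-1 + 18)/(-5 + 72) = -8*17/67 = -1*136/67 = -136/67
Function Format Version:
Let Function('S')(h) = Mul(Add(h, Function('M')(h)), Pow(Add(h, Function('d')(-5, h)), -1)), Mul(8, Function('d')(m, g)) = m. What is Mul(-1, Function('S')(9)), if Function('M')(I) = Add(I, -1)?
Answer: Rational(-136, 67) ≈ -2.0299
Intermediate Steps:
Function('M')(I) = Add(-1, I)
Function('d')(m, g) = Mul(Rational(1, 8), m)
Function('S')(h) = Mul(Pow(Add(Rational(-5, 8), h), -1), Add(-1, Mul(2, h))) (Function('S')(h) = Mul(Add(h, Add(-1, h)), Pow(Add(h, Mul(Rational(1, 8), -5)), -1)) = Mul(Add(-1, Mul(2, h)), Pow(Add(h, Rational(-5, 8)), -1)) = Mul(Add(-1, Mul(2, h)), Pow(Add(Rational(-5, 8), h), -1)) = Mul(Pow(Add(Rational(-5, 8), h), -1), Add(-1, Mul(2, h))))
Mul(-1, Function('S')(9)) = Mul(-1, Mul(8, Pow(Add(-5, Mul(8, 9)), -1), Add(-1, Mul(2, 9)))) = Mul(-1, Mul(8, Pow(Add(-5, 72), -1), Add(-1, 18))) = Mul(-1, Mul(8, Pow(67, -1), 17)) = Mul(-1, Mul(8, Rational(1, 67), 17)) = Mul(-1, Rational(136, 67)) = Rational(-136, 67)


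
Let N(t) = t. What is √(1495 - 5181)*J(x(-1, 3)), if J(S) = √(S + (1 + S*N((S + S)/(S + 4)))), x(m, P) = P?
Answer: 2*I*√296723/7 ≈ 155.64*I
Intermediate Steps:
J(S) = √(1 + S + 2*S²/(4 + S)) (J(S) = √(S + (1 + S*((S + S)/(S + 4)))) = √(S + (1 + S*((2*S)/(4 + S)))) = √(S + (1 + S*(2*S/(4 + S)))) = √(S + (1 + 2*S²/(4 + S))) = √(1 + S + 2*S²/(4 + S)))
√(1495 - 5181)*J(x(-1, 3)) = √(1495 - 5181)*√((4 + 3*3² + 5*3)/(4 + 3)) = √(-3686)*√((4 + 3*9 + 15)/7) = (I*√3686)*√((4 + 27 + 15)/7) = (I*√3686)*√((⅐)*46) = (I*√3686)*√(46/7) = (I*√3686)*(√322/7) = 2*I*√296723/7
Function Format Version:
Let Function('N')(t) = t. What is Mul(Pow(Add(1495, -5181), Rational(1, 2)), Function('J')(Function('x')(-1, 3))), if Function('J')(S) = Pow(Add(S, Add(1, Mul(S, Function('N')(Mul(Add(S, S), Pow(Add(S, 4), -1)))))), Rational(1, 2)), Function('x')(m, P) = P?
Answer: Mul(Rational(2, 7), I, Pow(296723, Rational(1, 2))) ≈ Mul(155.64, I)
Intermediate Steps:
Function('J')(S) = Pow(Add(1, S, Mul(2, Pow(S, 2), Pow(Add(4, S), -1))), Rational(1, 2)) (Function('J')(S) = Pow(Add(S, Add(1, Mul(S, Mul(Add(S, S), Pow(Add(S, 4), -1))))), Rational(1, 2)) = Pow(Add(S, Add(1, Mul(S, Mul(Mul(2, S), Pow(Add(4, S), -1))))), Rational(1, 2)) = Pow(Add(S, Add(1, Mul(S, Mul(2, S, Pow(Add(4, S), -1))))), Rational(1, 2)) = Pow(Add(S, Add(1, Mul(2, Pow(S, 2), Pow(Add(4, S), -1)))), Rational(1, 2)) = Pow(Add(1, S, Mul(2, Pow(S, 2), Pow(Add(4, S), -1))), Rational(1, 2)))
Mul(Pow(Add(1495, -5181), Rational(1, 2)), Function('J')(Function('x')(-1, 3))) = Mul(Pow(Add(1495, -5181), Rational(1, 2)), Pow(Mul(Pow(Add(4, 3), -1), Add(4, Mul(3, Pow(3, 2)), Mul(5, 3))), Rational(1, 2))) = Mul(Pow(-3686, Rational(1, 2)), Pow(Mul(Pow(7, -1), Add(4, Mul(3, 9), 15)), Rational(1, 2))) = Mul(Mul(I, Pow(3686, Rational(1, 2))), Pow(Mul(Rational(1, 7), Add(4, 27, 15)), Rational(1, 2))) = Mul(Mul(I, Pow(3686, Rational(1, 2))), Pow(Mul(Rational(1, 7), 46), Rational(1, 2))) = Mul(Mul(I, Pow(3686, Rational(1, 2))), Pow(Rational(46, 7), Rational(1, 2))) = Mul(Mul(I, Pow(3686, Rational(1, 2))), Mul(Rational(1, 7), Pow(322, Rational(1, 2)))) = Mul(Rational(2, 7), I, Pow(296723, Rational(1, 2)))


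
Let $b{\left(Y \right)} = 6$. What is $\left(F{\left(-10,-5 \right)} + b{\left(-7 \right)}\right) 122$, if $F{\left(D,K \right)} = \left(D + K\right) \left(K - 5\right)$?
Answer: $19032$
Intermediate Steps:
$F{\left(D,K \right)} = \left(-5 + K\right) \left(D + K\right)$ ($F{\left(D,K \right)} = \left(D + K\right) \left(-5 + K\right) = \left(-5 + K\right) \left(D + K\right)$)
$\left(F{\left(-10,-5 \right)} + b{\left(-7 \right)}\right) 122 = \left(\left(\left(-5\right)^{2} - -50 - -25 - -50\right) + 6\right) 122 = \left(\left(25 + 50 + 25 + 50\right) + 6\right) 122 = \left(150 + 6\right) 122 = 156 \cdot 122 = 19032$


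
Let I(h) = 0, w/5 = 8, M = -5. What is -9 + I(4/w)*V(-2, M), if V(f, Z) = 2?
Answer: -9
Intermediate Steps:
w = 40 (w = 5*8 = 40)
-9 + I(4/w)*V(-2, M) = -9 + 0*2 = -9 + 0 = -9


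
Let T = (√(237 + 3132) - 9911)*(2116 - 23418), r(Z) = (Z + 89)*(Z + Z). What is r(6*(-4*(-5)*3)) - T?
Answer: -210800842 + 21302*√3369 ≈ -2.0956e+8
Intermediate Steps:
r(Z) = 2*Z*(89 + Z) (r(Z) = (89 + Z)*(2*Z) = 2*Z*(89 + Z))
T = 211124122 - 21302*√3369 (T = (√3369 - 9911)*(-21302) = (-9911 + √3369)*(-21302) = 211124122 - 21302*√3369 ≈ 2.0989e+8)
r(6*(-4*(-5)*3)) - T = 2*(6*(-4*(-5)*3))*(89 + 6*(-4*(-5)*3)) - (211124122 - 21302*√3369) = 2*(6*(20*3))*(89 + 6*(20*3)) + (-211124122 + 21302*√3369) = 2*(6*60)*(89 + 6*60) + (-211124122 + 21302*√3369) = 2*360*(89 + 360) + (-211124122 + 21302*√3369) = 2*360*449 + (-211124122 + 21302*√3369) = 323280 + (-211124122 + 21302*√3369) = -210800842 + 21302*√3369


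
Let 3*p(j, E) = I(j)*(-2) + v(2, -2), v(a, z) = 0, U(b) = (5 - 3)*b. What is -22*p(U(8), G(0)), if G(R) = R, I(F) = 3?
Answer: 44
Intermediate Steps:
U(b) = 2*b
p(j, E) = -2 (p(j, E) = (3*(-2) + 0)/3 = (-6 + 0)/3 = (⅓)*(-6) = -2)
-22*p(U(8), G(0)) = -22*(-2) = 44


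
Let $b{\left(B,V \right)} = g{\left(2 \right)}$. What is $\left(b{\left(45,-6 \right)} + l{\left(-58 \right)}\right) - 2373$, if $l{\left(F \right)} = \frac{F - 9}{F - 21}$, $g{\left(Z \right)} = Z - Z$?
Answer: $- \frac{187400}{79} \approx -2372.2$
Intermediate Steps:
$g{\left(Z \right)} = 0$
$b{\left(B,V \right)} = 0$
$l{\left(F \right)} = \frac{-9 + F}{-21 + F}$
$\left(b{\left(45,-6 \right)} + l{\left(-58 \right)}\right) - 2373 = \left(0 + \frac{-9 - 58}{-21 - 58}\right) - 2373 = \left(0 + \frac{1}{-79} \left(-67\right)\right) - 2373 = \left(0 - - \frac{67}{79}\right) - 2373 = \left(0 + \frac{67}{79}\right) - 2373 = \frac{67}{79} - 2373 = - \frac{187400}{79}$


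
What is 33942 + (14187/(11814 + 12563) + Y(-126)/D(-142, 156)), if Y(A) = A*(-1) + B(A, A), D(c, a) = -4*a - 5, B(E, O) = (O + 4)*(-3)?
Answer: 520434130425/15333133 ≈ 33942.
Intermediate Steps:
B(E, O) = -12 - 3*O (B(E, O) = (4 + O)*(-3) = -12 - 3*O)
D(c, a) = -5 - 4*a
Y(A) = -12 - 4*A (Y(A) = A*(-1) + (-12 - 3*A) = -A + (-12 - 3*A) = -12 - 4*A)
33942 + (14187/(11814 + 12563) + Y(-126)/D(-142, 156)) = 33942 + (14187/(11814 + 12563) + (-12 - 4*(-126))/(-5 - 4*156)) = 33942 + (14187/24377 + (-12 + 504)/(-5 - 624)) = 33942 + (14187*(1/24377) + 492/(-629)) = 33942 + (14187/24377 + 492*(-1/629)) = 33942 + (14187/24377 - 492/629) = 33942 - 3069861/15333133 = 520434130425/15333133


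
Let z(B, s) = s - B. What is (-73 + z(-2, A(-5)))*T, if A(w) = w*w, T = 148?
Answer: -6808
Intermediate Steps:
A(w) = w²
(-73 + z(-2, A(-5)))*T = (-73 + ((-5)² - 1*(-2)))*148 = (-73 + (25 + 2))*148 = (-73 + 27)*148 = -46*148 = -6808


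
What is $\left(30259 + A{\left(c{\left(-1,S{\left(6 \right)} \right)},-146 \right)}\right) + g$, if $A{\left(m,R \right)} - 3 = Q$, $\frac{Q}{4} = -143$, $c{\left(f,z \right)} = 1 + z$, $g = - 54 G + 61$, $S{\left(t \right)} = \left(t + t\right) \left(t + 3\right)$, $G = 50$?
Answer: $27051$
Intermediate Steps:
$S{\left(t \right)} = 2 t \left(3 + t\right)$
$g = -2639$ ($g = \left(-54\right) 50 + 61 = -2700 + 61 = -2639$)
$Q = -572$ ($Q = 4 \left(-143\right) = -572$)
$A{\left(m,R \right)} = -569$ ($A{\left(m,R \right)} = 3 - 572 = -569$)
$\left(30259 + A{\left(c{\left(-1,S{\left(6 \right)} \right)},-146 \right)}\right) + g = \left(30259 - 569\right) - 2639 = 29690 - 2639 = 27051$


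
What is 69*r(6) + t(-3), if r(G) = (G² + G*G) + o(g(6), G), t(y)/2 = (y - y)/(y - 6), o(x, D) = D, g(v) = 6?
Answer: 5382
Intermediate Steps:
t(y) = 0 (t(y) = 2*((y - y)/(y - 6)) = 2*(0/(-6 + y)) = 2*0 = 0)
r(G) = G + 2*G² (r(G) = (G² + G*G) + G = (G² + G²) + G = 2*G² + G = G + 2*G²)
69*r(6) + t(-3) = 69*(6*(1 + 2*6)) + 0 = 69*(6*(1 + 12)) + 0 = 69*(6*13) + 0 = 69*78 + 0 = 5382 + 0 = 5382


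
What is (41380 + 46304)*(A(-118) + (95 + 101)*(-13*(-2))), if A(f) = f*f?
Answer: 1667749680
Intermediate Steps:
A(f) = f²
(41380 + 46304)*(A(-118) + (95 + 101)*(-13*(-2))) = (41380 + 46304)*((-118)² + (95 + 101)*(-13*(-2))) = 87684*(13924 + 196*26) = 87684*(13924 + 5096) = 87684*19020 = 1667749680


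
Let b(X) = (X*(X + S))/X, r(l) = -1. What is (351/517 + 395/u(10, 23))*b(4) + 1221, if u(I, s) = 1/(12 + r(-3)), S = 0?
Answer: 9618121/517 ≈ 18604.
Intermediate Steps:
u(I, s) = 1/11 (u(I, s) = 1/(12 - 1) = 1/11)
b(X) = X (b(X) = (X*(X + 0))/X = (X*X)/X = X**2/X = X)
(351/517 + 395/u(10, 23))*b(4) + 1221 = (351/517 + 395/(1/11))*4 + 1221 = (351*(1/517) + 395*11)*4 + 1221 = (351/517 + 4345)*4 + 1221 = (2246716/517)*4 + 1221 = 8986864/517 + 1221 = 9618121/517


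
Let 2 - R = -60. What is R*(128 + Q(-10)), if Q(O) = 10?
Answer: 8556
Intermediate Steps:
R = 62 (R = 2 - 1*(-60) = 2 + 60 = 62)
R*(128 + Q(-10)) = 62*(128 + 10) = 62*138 = 8556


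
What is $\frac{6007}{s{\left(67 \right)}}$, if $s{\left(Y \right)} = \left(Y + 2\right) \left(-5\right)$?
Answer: $- \frac{6007}{345} \approx -17.412$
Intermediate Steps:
$s{\left(Y \right)} = -10 - 5 Y$ ($s{\left(Y \right)} = \left(2 + Y\right) \left(-5\right) = -10 - 5 Y$)
$\frac{6007}{s{\left(67 \right)}} = \frac{6007}{-10 - 335} = \frac{6007}{-345} = 6007 \left(- \frac{1}{345}\right) = - \frac{6007}{345}$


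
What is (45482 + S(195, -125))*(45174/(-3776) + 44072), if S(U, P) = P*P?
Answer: 5083207121343/1888 ≈ 2.6924e+9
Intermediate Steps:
S(U, P) = P²
(45482 + S(195, -125))*(45174/(-3776) + 44072) = (45482 + (-125)²)*(45174/(-3776) + 44072) = (45482 + 15625)*(45174*(-1/3776) + 44072) = 61107*(-22587/1888 + 44072) = 61107*(83185349/1888) = 5083207121343/1888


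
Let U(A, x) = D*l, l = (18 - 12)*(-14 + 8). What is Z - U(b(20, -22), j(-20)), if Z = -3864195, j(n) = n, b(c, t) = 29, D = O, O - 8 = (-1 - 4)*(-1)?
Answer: -3863727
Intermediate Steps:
O = 13 (O = 8 + (-1 - 4)*(-1) = 8 - 5*(-1) = 8 + 5 = 13)
D = 13
l = -36 (l = 6*(-6) = -36)
U(A, x) = -468 (U(A, x) = 13*(-36) = -468)
Z - U(b(20, -22), j(-20)) = -3864195 - 1*(-468) = -3864195 + 468 = -3863727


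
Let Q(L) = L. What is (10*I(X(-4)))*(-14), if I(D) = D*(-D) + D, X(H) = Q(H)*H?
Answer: 33600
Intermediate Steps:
X(H) = H² (X(H) = H*H = H²)
I(D) = D - D² (I(D) = -D² + D = D - D²)
(10*I(X(-4)))*(-14) = (10*((-4)²*(1 - 1*(-4)²)))*(-14) = (10*(16*(1 - 1*16)))*(-14) = (10*(16*(1 - 16)))*(-14) = (10*(16*(-15)))*(-14) = (10*(-240))*(-14) = -2400*(-14) = 33600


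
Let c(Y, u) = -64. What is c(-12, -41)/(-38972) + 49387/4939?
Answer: 481256565/48120677 ≈ 10.001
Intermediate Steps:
c(-12, -41)/(-38972) + 49387/4939 = -64/(-38972) + 49387/4939 = -64*(-1/38972) + 49387*(1/4939) = 16/9743 + 49387/4939 = 481256565/48120677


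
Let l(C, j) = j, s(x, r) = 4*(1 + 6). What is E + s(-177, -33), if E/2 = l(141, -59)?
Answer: -90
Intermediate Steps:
s(x, r) = 28 (s(x, r) = 4*7 = 28)
E = -118 (E = 2*(-59) = -118)
E + s(-177, -33) = -118 + 28 = -90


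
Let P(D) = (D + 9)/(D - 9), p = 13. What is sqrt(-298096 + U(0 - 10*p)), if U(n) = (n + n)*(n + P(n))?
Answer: 2*I*sqrt(1277708989)/139 ≈ 514.32*I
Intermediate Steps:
P(D) = (9 + D)/(-9 + D)
U(n) = 2*n*(n + (9 + n)/(-9 + n)) (U(n) = (n + n)*(n + (9 + n)/(-9 + n)) = (2*n)*(n + (9 + n)/(-9 + n)) = 2*n*(n + (9 + n)/(-9 + n)))
sqrt(-298096 + U(0 - 10*p)) = sqrt(-298096 + 2*(0 - 10*13)*(9 + (0 - 10*13) + (0 - 10*13)*(-9 + (0 - 10*13)))/(-9 + (0 - 10*13))) = sqrt(-298096 + 2*(0 - 130)*(9 + (0 - 130) + (0 - 130)*(-9 + (0 - 130)))/(-9 + (0 - 130))) = sqrt(-298096 + 2*(-130)*(9 - 130 - 130*(-9 - 130))/(-9 - 130)) = sqrt(-298096 + 2*(-130)*(9 - 130 - 130*(-139))/(-139)) = sqrt(-298096 + 2*(-130)*(-1/139)*(9 - 130 + 18070)) = sqrt(-298096 + 2*(-130)*(-1/139)*17949) = sqrt(-298096 + 4666740/139) = sqrt(-36768604/139) = 2*I*sqrt(1277708989)/139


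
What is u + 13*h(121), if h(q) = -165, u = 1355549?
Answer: 1353404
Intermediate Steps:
u + 13*h(121) = 1355549 + 13*(-165) = 1355549 - 2145 = 1353404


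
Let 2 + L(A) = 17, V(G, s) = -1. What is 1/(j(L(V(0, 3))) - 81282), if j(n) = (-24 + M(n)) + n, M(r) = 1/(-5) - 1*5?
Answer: -5/406481 ≈ -1.2301e-5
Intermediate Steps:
M(r) = -26/5 (M(r) = -1/5 - 5 = -26/5)
L(A) = 15 (L(A) = -2 + 17 = 15)
j(n) = -146/5 + n (j(n) = (-24 - 26/5) + n = -146/5 + n)
1/(j(L(V(0, 3))) - 81282) = 1/((-146/5 + 15) - 81282) = 1/(-71/5 - 81282) = 1/(-406481/5) = -5/406481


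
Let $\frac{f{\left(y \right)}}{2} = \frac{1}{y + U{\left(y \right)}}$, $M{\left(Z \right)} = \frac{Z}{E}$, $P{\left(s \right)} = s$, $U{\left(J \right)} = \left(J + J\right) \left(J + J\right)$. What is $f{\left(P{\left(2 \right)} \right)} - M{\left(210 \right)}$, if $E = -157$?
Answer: $\frac{2047}{1413} \approx 1.4487$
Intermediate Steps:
$U{\left(J \right)} = 4 J^{2}$ ($U{\left(J \right)} = 2 J 2 J = 4 J^{2}$)
$M{\left(Z \right)} = - \frac{Z}{157}$ ($M{\left(Z \right)} = \frac{Z}{-157} = Z \left(- \frac{1}{157}\right) = - \frac{Z}{157}$)
$f{\left(y \right)} = \frac{2}{y + 4 y^{2}}$
$f{\left(P{\left(2 \right)} \right)} - M{\left(210 \right)} = \frac{2}{2 \left(1 + 4 \cdot 2\right)} - \left(- \frac{1}{157}\right) 210 = 2 \cdot \frac{1}{2} \frac{1}{1 + 8} - - \frac{210}{157} = 2 \cdot \frac{1}{2} \cdot \frac{1}{9} + \frac{210}{157} = \frac{1}{9} + \frac{210}{157} = \frac{2047}{1413}$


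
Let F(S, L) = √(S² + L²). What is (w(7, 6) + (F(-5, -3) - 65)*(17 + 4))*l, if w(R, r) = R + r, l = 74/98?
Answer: -50024/49 + 111*√34/7 ≈ -928.44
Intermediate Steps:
l = 37/49 (l = 74*(1/98) = 37/49 ≈ 0.75510)
F(S, L) = √(L² + S²)
(w(7, 6) + (F(-5, -3) - 65)*(17 + 4))*l = ((7 + 6) + (√((-3)² + (-5)²) - 65)*(17 + 4))*(37/49) = (13 + (√(9 + 25) - 65)*21)*(37/49) = (13 + (√34 - 65)*21)*(37/49) = (13 + (-65 + √34)*21)*(37/49) = (13 + (-1365 + 21*√34))*(37/49) = (-1352 + 21*√34)*(37/49) = -50024/49 + 111*√34/7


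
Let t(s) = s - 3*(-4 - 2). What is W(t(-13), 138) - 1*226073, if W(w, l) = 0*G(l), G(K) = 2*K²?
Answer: -226073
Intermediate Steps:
t(s) = 18 + s (t(s) = s - 3*(-6) = s + 18 = 18 + s)
W(w, l) = 0 (W(w, l) = 0*(2*l²) = 0)
W(t(-13), 138) - 1*226073 = 0 - 1*226073 = 0 - 226073 = -226073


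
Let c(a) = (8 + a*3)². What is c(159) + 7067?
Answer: 242292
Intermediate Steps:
c(a) = (8 + 3*a)²
c(159) + 7067 = (8 + 3*159)² + 7067 = (8 + 477)² + 7067 = 485² + 7067 = 235225 + 7067 = 242292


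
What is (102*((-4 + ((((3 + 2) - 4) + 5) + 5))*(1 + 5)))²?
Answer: 18352656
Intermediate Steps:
(102*((-4 + ((((3 + 2) - 4) + 5) + 5))*(1 + 5)))² = (102*((-4 + (((5 - 4) + 5) + 5))*6))² = (102*((-4 + ((1 + 5) + 5))*6))² = (102*((-4 + (6 + 5))*6))² = (102*((-4 + 11)*6))² = (102*(7*6))² = (102*42)² = 4284² = 18352656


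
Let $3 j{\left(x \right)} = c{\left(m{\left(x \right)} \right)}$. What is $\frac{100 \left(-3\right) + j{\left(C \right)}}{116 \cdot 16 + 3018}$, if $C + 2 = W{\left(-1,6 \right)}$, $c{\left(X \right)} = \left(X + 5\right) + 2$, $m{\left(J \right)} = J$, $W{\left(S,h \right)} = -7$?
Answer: $- \frac{451}{7311} \approx -0.061688$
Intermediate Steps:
$c{\left(X \right)} = 7 + X$ ($c{\left(X \right)} = \left(5 + X\right) + 2 = 7 + X$)
$C = -9$ ($C = -2 - 7 = -9$)
$j{\left(x \right)} = \frac{7}{3} + \frac{x}{3}$ ($j{\left(x \right)} = \frac{7 + x}{3} = \frac{7}{3} + \frac{x}{3}$)
$\frac{100 \left(-3\right) + j{\left(C \right)}}{116 \cdot 16 + 3018} = \frac{100 \left(-3\right) + \left(\frac{7}{3} + \frac{1}{3} \left(-9\right)\right)}{116 \cdot 16 + 3018} = \frac{-300 + \left(\frac{7}{3} - 3\right)}{1856 + 3018} = \frac{-300 - \frac{2}{3}}{4874} = \left(- \frac{902}{3}\right) \frac{1}{4874} = - \frac{451}{7311}$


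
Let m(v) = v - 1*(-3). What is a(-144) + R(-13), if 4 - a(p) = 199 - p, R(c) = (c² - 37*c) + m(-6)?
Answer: 308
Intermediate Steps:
m(v) = 3 + v (m(v) = v + 3 = 3 + v)
R(c) = -3 + c² - 37*c (R(c) = (c² - 37*c) + (3 - 6) = (c² - 37*c) - 3 = -3 + c² - 37*c)
a(p) = -195 + p (a(p) = 4 - (199 - p) = 4 + (-199 + p) = -195 + p)
a(-144) + R(-13) = (-195 - 144) + (-3 + (-13)² - 37*(-13)) = -339 + (-3 + 169 + 481) = -339 + 647 = 308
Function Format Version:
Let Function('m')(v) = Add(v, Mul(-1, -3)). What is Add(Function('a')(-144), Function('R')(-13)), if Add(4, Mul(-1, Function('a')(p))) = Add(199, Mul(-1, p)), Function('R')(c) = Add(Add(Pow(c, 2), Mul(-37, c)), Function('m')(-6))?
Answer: 308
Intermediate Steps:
Function('m')(v) = Add(3, v) (Function('m')(v) = Add(v, 3) = Add(3, v))
Function('R')(c) = Add(-3, Pow(c, 2), Mul(-37, c)) (Function('R')(c) = Add(Add(Pow(c, 2), Mul(-37, c)), Add(3, -6)) = Add(Add(Pow(c, 2), Mul(-37, c)), -3) = Add(-3, Pow(c, 2), Mul(-37, c)))
Function('a')(p) = Add(-195, p) (Function('a')(p) = Add(4, Mul(-1, Add(199, Mul(-1, p)))) = Add(4, Add(-199, p)) = Add(-195, p))
Add(Function('a')(-144), Function('R')(-13)) = Add(Add(-195, -144), Add(-3, Pow(-13, 2), Mul(-37, -13))) = Add(-339, Add(-3, 169, 481)) = Add(-339, 647) = 308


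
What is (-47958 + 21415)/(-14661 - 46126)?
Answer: 26543/60787 ≈ 0.43666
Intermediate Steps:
(-47958 + 21415)/(-14661 - 46126) = -26543/(-60787) = -26543*(-1/60787) = 26543/60787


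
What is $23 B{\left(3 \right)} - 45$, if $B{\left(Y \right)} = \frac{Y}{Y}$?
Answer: $-22$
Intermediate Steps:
$B{\left(Y \right)} = 1$
$23 B{\left(3 \right)} - 45 = 23 \cdot 1 - 45 = 23 - 45 = -22$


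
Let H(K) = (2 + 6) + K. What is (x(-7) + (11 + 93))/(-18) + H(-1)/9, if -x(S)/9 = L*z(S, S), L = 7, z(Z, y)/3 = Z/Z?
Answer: 11/2 ≈ 5.5000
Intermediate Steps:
z(Z, y) = 3 (z(Z, y) = 3*(Z/Z) = 3*1 = 3)
x(S) = -189 (x(S) = -63*3 = -9*21 = -189)
H(K) = 8 + K
(x(-7) + (11 + 93))/(-18) + H(-1)/9 = (-189 + (11 + 93))/(-18) + (8 - 1)/9 = (-189 + 104)*(-1/18) + 7*(⅑) = -85*(-1/18) + 7/9 = 85/18 + 7/9 = 11/2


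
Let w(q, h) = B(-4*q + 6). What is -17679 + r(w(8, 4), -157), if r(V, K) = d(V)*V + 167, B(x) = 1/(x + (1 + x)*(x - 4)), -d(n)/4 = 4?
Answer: -3169676/181 ≈ -17512.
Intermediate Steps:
d(n) = -16 (d(n) = -4*4 = -16)
B(x) = 1/(x + (1 + x)*(-4 + x))
w(q, h) = 1/(-16 + (6 - 4*q)² + 8*q) (w(q, h) = 1/(-4 + (-4*q + 6)² - 2*(-4*q + 6)) = 1/(-4 + (6 - 4*q)² - 2*(6 - 4*q)) = 1/(-4 + (6 - 4*q)² + (-12 + 8*q)) = 1/(-16 + (6 - 4*q)² + 8*q))
r(V, K) = 167 - 16*V (r(V, K) = -16*V + 167 = 167 - 16*V)
-17679 + r(w(8, 4), -157) = -17679 + (167 - 4/(5 - 10*8 + 4*8²)) = -17679 + (167 - 4/(5 - 80 + 4*64)) = -17679 + (167 - 4/(5 - 80 + 256)) = -17679 + (167 - 4/181) = -17679 + 30223/181 = -3169676/181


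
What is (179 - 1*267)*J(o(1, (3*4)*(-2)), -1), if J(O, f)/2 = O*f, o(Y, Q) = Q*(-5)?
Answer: 21120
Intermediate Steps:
o(Y, Q) = -5*Q
J(O, f) = 2*O*f (J(O, f) = 2*(O*f) = 2*O*f)
(179 - 1*267)*J(o(1, (3*4)*(-2)), -1) = (179 - 1*267)*(2*(-5*3*4*(-2))*(-1)) = (179 - 267)*(2*(-60*(-2))*(-1)) = -176*(-5*(-24))*(-1) = -176*120*(-1) = -88*(-240) = 21120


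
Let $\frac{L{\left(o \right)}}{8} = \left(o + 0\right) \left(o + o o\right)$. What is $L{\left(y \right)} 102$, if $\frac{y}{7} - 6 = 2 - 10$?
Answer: $-2079168$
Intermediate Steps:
$y = -14$ ($y = 42 + 7 \left(2 - 10\right) = 42 + 7 \left(-8\right) = 42 - 56 = -14$)
$L{\left(o \right)} = 8 o \left(o + o^{2}\right)$ ($L{\left(o \right)} = 8 \left(o + 0\right) \left(o + o o\right) = 8 o \left(o + o^{2}\right)$)
$L{\left(y \right)} 102 = 8 \left(-14\right)^{2} \left(1 - 14\right) 102 = 8 \cdot 196 \left(-13\right) 102 = \left(-20384\right) 102 = -2079168$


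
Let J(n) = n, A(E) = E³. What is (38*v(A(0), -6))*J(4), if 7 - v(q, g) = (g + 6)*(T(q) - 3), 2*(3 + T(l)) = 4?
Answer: 1064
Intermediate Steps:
T(l) = -1 (T(l) = -3 + (½)*4 = -3 + 2 = -1)
v(q, g) = 31 + 4*g (v(q, g) = 7 - (g + 6)*(-1 - 3) = 7 - (6 + g)*(-4) = 7 - (-24 - 4*g) = 7 + (24 + 4*g) = 31 + 4*g)
(38*v(A(0), -6))*J(4) = (38*(31 + 4*(-6)))*4 = (38*(31 - 24))*4 = (38*7)*4 = 266*4 = 1064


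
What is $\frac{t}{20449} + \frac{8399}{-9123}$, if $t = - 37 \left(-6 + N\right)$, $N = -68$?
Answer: $- \frac{146772377}{186556227} \approx -0.78675$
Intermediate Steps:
$t = 2738$ ($t = - 37 \left(-6 - 68\right) = \left(-37\right) \left(-74\right) = 2738$)
$\frac{t}{20449} + \frac{8399}{-9123} = \frac{2738}{20449} + \frac{8399}{-9123} = 2738 \cdot \frac{1}{20449} + 8399 \left(- \frac{1}{9123}\right) = \frac{2738}{20449} - \frac{8399}{9123} = - \frac{146772377}{186556227}$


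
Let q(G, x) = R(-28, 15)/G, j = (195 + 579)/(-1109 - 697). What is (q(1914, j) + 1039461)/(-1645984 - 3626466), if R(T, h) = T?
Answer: -994764163/5045734650 ≈ -0.19715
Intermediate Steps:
j = -3/7 (j = 774/(-1806) = 774*(-1/1806) = -3/7 ≈ -0.42857)
q(G, x) = -28/G
(q(1914, j) + 1039461)/(-1645984 - 3626466) = (-28/1914 + 1039461)/(-1645984 - 3626466) = (-28*1/1914 + 1039461)/(-5272450) = (-14/957 + 1039461)*(-1/5272450) = (994764163/957)*(-1/5272450) = -994764163/5045734650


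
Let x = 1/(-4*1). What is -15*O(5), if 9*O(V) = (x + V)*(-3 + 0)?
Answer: 95/4 ≈ 23.750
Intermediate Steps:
x = -¼ (x = -¼*1 = -¼ ≈ -0.25000)
O(V) = 1/12 - V/3 (O(V) = ((-¼ + V)*(-3 + 0))/9 = ((-¼ + V)*(-3))/9 = (¾ - 3*V)/9 = 1/12 - V/3)
-15*O(5) = -15*(1/12 - ⅓*5) = -15*(1/12 - 5/3) = -15*(-19/12) = 95/4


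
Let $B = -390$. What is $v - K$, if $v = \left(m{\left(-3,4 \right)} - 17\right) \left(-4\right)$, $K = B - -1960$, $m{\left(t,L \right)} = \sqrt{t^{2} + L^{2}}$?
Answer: $-1522$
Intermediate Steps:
$m{\left(t,L \right)} = \sqrt{L^{2} + t^{2}}$
$K = 1570$ ($K = -390 - -1960 = -390 + 1960 = 1570$)
$v = 48$ ($v = \left(\sqrt{4^{2} + \left(-3\right)^{2}} - 17\right) \left(-4\right) = \left(\sqrt{16 + 9} - 17\right) \left(-4\right) = \left(\sqrt{25} - 17\right) \left(-4\right) = \left(5 - 17\right) \left(-4\right) = \left(-12\right) \left(-4\right) = 48$)
$v - K = 48 - 1570 = -1522$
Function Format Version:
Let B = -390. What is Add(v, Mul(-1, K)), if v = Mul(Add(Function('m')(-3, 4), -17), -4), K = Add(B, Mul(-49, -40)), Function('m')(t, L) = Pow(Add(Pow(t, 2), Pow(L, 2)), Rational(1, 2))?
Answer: -1522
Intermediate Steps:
Function('m')(t, L) = Pow(Add(Pow(L, 2), Pow(t, 2)), Rational(1, 2))
K = 1570 (K = Add(-390, Mul(-49, -40)) = Add(-390, 1960) = 1570)
v = 48 (v = Mul(Add(Pow(Add(Pow(4, 2), Pow(-3, 2)), Rational(1, 2)), -17), -4) = Mul(Add(Pow(Add(16, 9), Rational(1, 2)), -17), -4) = Mul(Add(Pow(25, Rational(1, 2)), -17), -4) = Mul(Add(5, -17), -4) = Mul(-12, -4) = 48)
Add(v, Mul(-1, K)) = Add(48, Mul(-1, 1570)) = Add(48, -1570) = -1522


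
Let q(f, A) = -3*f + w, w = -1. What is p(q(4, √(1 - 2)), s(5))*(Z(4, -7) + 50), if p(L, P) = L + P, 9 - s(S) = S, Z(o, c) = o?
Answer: -486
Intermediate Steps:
q(f, A) = -1 - 3*f (q(f, A) = -3*f - 1 = -1 - 3*f)
s(S) = 9 - S
p(q(4, √(1 - 2)), s(5))*(Z(4, -7) + 50) = ((-1 - 3*4) + (9 - 1*5))*(4 + 50) = ((-1 - 12) + (9 - 5))*54 = (-13 + 4)*54 = -9*54 = -486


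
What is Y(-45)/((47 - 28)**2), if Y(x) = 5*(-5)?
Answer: -25/361 ≈ -0.069252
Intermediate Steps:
Y(x) = -25
Y(-45)/((47 - 28)**2) = -25/(47 - 28)**2 = -25/(19**2) = -25/361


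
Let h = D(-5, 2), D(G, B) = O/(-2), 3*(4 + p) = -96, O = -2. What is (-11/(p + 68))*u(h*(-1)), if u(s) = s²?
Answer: -11/32 ≈ -0.34375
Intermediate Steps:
p = -36 (p = -4 + (⅓)*(-96) = -4 - 32 = -36)
D(G, B) = 1 (D(G, B) = -2/(-2) = -2*(-½) = 1)
h = 1
(-11/(p + 68))*u(h*(-1)) = (-11/(-36 + 68))*(1*(-1))² = -11/32*(-1)² = -11*1/32*1 = -11/32*1 = -11/32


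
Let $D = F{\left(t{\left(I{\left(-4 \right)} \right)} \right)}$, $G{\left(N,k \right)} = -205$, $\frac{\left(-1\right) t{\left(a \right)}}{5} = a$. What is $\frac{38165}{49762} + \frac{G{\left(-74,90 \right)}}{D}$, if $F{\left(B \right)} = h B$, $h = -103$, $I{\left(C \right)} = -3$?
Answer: $\frac{13833227}{15376458} \approx 0.89964$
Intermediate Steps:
$t{\left(a \right)} = - 5 a$
$F{\left(B \right)} = - 103 B$
$D = -1545$ ($D = - 103 \left(\left(-5\right) \left(-3\right)\right) = \left(-103\right) 15 = -1545$)
$\frac{38165}{49762} + \frac{G{\left(-74,90 \right)}}{D} = \frac{38165}{49762} - \frac{205}{-1545} = 38165 \cdot \frac{1}{49762} - - \frac{41}{309} = \frac{38165}{49762} + \frac{41}{309} = \frac{13833227}{15376458}$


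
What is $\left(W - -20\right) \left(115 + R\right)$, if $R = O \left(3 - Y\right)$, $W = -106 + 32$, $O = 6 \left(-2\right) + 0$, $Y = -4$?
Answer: $-1674$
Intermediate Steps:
$O = -12$ ($O = -12 + 0 = -12$)
$W = -74$
$R = -84$ ($R = - 12 \left(3 - -4\right) = - 12 \left(3 + 4\right) = \left(-12\right) 7 = -84$)
$\left(W - -20\right) \left(115 + R\right) = \left(-74 - -20\right) \left(115 - 84\right) = \left(-74 + 20\right) 31 = \left(-54\right) 31 = -1674$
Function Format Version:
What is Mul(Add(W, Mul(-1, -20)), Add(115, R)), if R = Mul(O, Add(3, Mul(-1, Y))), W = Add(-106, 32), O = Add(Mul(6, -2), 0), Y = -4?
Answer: -1674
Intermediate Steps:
O = -12 (O = Add(-12, 0) = -12)
W = -74
R = -84 (R = Mul(-12, Add(3, Mul(-1, -4))) = Mul(-12, Add(3, 4)) = Mul(-12, 7) = -84)
Mul(Add(W, Mul(-1, -20)), Add(115, R)) = Mul(Add(-74, Mul(-1, -20)), Add(115, -84)) = Mul(Add(-74, 20), 31) = Mul(-54, 31) = -1674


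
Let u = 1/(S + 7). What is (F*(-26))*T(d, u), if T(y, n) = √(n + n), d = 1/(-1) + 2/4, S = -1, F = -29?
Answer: 754*√3/3 ≈ 435.32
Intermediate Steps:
d = -½ (d = 1*(-1) + 2*(¼) = -1 + ½ = -½ ≈ -0.50000)
u = ⅙ (u = 1/(-1 + 7) = 1/6 = ⅙ ≈ 0.16667)
T(y, n) = √2*√n (T(y, n) = √(2*n) = √2*√n)
(F*(-26))*T(d, u) = (-29*(-26))*(√2*√(⅙)) = 754*(√2*(√6/6)) = 754*(√3/3) = 754*√3/3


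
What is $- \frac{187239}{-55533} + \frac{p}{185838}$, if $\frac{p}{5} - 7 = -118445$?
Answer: $\frac{318339002}{1720023609} \approx 0.18508$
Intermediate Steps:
$p = -592190$ ($p = 35 + 5 \left(-118445\right) = 35 - 592225 = -592190$)
$- \frac{187239}{-55533} + \frac{p}{185838} = - \frac{187239}{-55533} - \frac{592190}{185838} = \left(-187239\right) \left(- \frac{1}{55533}\right) - \frac{296095}{92919} = \frac{62413}{18511} - \frac{296095}{92919} = \frac{318339002}{1720023609}$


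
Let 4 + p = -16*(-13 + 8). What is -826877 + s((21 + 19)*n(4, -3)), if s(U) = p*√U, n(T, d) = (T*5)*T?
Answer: -826877 + 3040*√2 ≈ -8.2258e+5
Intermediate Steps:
n(T, d) = 5*T² (n(T, d) = (5*T)*T = 5*T²)
p = 76 (p = -4 - 16*(-13 + 8) = -4 - 16*(-5) = -4 + 80 = 76)
s(U) = 76*√U
-826877 + s((21 + 19)*n(4, -3)) = -826877 + 76*√((21 + 19)*(5*4²)) = -826877 + 76*√(40*(5*16)) = -826877 + 76*√(40*80) = -826877 + 76*√3200 = -826877 + 76*(40*√2) = -826877 + 3040*√2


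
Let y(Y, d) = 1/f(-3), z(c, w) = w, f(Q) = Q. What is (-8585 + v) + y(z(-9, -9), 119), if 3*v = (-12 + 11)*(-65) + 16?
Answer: -25675/3 ≈ -8558.3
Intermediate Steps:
v = 27 (v = ((-12 + 11)*(-65) + 16)/3 = (-1*(-65) + 16)/3 = (65 + 16)/3 = (1/3)*81 = 27)
y(Y, d) = -1/3 (y(Y, d) = 1/(-3) = -1/3)
(-8585 + v) + y(z(-9, -9), 119) = (-8585 + 27) - 1/3 = -8558 - 1/3 = -25675/3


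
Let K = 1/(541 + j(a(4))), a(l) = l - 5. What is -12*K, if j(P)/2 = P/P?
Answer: -4/181 ≈ -0.022099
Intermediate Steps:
a(l) = -5 + l
j(P) = 2 (j(P) = 2*(P/P) = 2*1 = 2)
K = 1/543 (K = 1/(541 + 2) = 1/543 ≈ 0.0018416)
-12*K = -12*1/543 = -4/181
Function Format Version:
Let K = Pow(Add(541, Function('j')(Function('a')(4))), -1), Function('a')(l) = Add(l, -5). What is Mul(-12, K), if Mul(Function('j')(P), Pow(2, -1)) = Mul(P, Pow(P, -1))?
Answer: Rational(-4, 181) ≈ -0.022099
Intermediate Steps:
Function('a')(l) = Add(-5, l)
Function('j')(P) = 2 (Function('j')(P) = Mul(2, Mul(P, Pow(P, -1))) = Mul(2, 1) = 2)
K = Rational(1, 543) (K = Pow(Add(541, 2), -1) = Pow(543, -1) = Rational(1, 543) ≈ 0.0018416)
Mul(-12, K) = Mul(-12, Rational(1, 543)) = Rational(-4, 181)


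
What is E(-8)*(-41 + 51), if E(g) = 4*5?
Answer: 200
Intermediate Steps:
E(g) = 20
E(-8)*(-41 + 51) = 20*(-41 + 51) = 20*10 = 200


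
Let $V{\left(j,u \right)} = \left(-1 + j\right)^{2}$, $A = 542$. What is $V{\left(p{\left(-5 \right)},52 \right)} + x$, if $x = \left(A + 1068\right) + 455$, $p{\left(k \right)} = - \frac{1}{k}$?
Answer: $\frac{51641}{25} \approx 2065.6$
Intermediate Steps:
$x = 2065$ ($x = \left(542 + 1068\right) + 455 = 1610 + 455 = 2065$)
$V{\left(p{\left(-5 \right)},52 \right)} + x = \left(-1 - \frac{1}{-5}\right)^{2} + 2065 = \left(-1 - - \frac{1}{5}\right)^{2} + 2065 = \left(-1 + \frac{1}{5}\right)^{2} + 2065 = \left(- \frac{4}{5}\right)^{2} + 2065 = \frac{16}{25} + 2065 = \frac{51641}{25}$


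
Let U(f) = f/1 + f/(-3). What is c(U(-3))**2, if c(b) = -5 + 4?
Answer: 1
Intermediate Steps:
U(f) = 2*f/3 (U(f) = f*1 + f*(-1/3) = f - f/3 = 2*f/3)
c(b) = -1
c(U(-3))**2 = (-1)**2 = 1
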